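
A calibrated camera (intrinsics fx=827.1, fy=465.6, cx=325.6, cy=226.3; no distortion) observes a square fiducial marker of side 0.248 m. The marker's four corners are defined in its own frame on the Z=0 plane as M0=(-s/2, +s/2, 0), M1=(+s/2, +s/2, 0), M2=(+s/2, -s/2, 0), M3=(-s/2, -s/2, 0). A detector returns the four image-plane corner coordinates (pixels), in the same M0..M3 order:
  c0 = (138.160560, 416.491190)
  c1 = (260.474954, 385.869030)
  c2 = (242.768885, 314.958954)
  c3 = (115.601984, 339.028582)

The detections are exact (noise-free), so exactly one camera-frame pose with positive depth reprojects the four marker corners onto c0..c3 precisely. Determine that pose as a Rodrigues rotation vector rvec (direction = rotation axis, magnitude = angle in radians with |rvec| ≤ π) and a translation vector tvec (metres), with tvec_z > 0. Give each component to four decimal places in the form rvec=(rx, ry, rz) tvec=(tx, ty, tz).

Intrinsics K: fx=827.1, fy=465.6, cx=325.6, cy=226.3
Marker side s = 0.248 m; corners in marker frame (Z=0):
  M0 = (-0.1240, +0.1240, 0)
  M1 = (+0.1240, +0.1240, 0)
  M2 = (+0.1240, -0.1240, 0)
  M3 = (-0.1240, -0.1240, 0)
Detected image corners:
  c0 = (138.160560, 416.491190) px
  c1 = (260.474954, 385.869030) px
  c2 = (242.768885, 314.958954) px
  c3 = (115.601984, 339.028582) px
Planar DLT: solve 8×8 A·h = b for H (H[2,2]=1):
  H  [+576.81807 +98.45604 +192.39051]
  H  [+31.83860 +332.64884 +363.85591]
  H  [+0.39073 +0.09380 +1.00000]
B = K⁻¹H; ‖b₁‖=0.680381, ‖b₂‖=0.680381; λ = 2/(‖b₁‖+‖b₂‖) = 1.469766, sign → tz>0 ⇒ λ=+1.469766
r₁ = λ·B[:,0] = (+0.79894,-0.17861,+0.57427); r₂ = λ·B[:,1] = (+0.12069,+0.98307,+0.13786)
r₃ = r₁×r₂ = (-0.58918,-0.04083,+0.80697); SVD([r₁ r₂ r₃]) → R = UVᵀ:
  R  [+0.79894 +0.12069 -0.58918]
  R  [-0.17861 +0.98307 -0.04083]
  R  [+0.57427 +0.13786 +0.80697]
t = (-0.23671, +0.43422, +1.46977) m
tr R = 2.588983; θ = arccos((tr R − 1)/2) = 0.652626 rad = 37.393°
axis k = ((R−Rᵀ)₃₂, (R−Rᵀ)₁₃, (R−Rᵀ)₂₁) / (2 sinθ) = (+0.147129, -0.957928, -0.246430)
rvec = θ·k = (+0.096020, -0.625169, -0.160827)

rvec=(0.0960, -0.6252, -0.1608) tvec=(-0.2367, 0.4342, 1.4698)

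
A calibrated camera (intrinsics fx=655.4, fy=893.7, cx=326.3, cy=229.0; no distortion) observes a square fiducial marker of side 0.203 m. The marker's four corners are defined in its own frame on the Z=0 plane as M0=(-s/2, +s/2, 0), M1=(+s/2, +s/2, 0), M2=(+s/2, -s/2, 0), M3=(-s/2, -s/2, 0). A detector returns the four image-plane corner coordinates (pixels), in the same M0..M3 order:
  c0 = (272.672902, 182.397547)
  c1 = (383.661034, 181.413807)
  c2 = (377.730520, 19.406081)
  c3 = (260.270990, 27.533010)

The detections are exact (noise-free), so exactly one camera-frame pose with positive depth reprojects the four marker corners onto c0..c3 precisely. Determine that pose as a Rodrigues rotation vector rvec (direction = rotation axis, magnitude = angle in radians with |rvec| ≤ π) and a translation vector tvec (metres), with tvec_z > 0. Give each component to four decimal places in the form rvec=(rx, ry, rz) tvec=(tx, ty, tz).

Intrinsics K: fx=655.4, fy=893.7, cx=326.3, cy=229.0
Marker side s = 0.203 m; corners in marker frame (Z=0):
  M0 = (-0.1015, +0.1015, 0)
  M1 = (+0.1015, +0.1015, 0)
  M2 = (+0.1015, -0.1015, 0)
  M3 = (-0.1015, -0.1015, 0)
Detected image corners:
  c0 = (272.672902, 182.397547) px
  c1 = (383.661034, 181.413807) px
  c2 = (377.730520, 19.406081) px
  c3 = (260.270990, 27.533010) px
Planar DLT: solve 8×8 A·h = b for H (H[2,2]=1):
  H  [+493.08886 +141.35454 +322.48357]
  H  [-43.84302 +810.51129 +105.11886]
  H  [-0.21358 +0.29623 +1.00000]
B = K⁻¹H; ‖b₁‖=0.884863, ‖b₂‖=0.884863; λ = 2/(‖b₁‖+‖b₂‖) = 1.130119, sign → tz>0 ⇒ λ=+1.130119
r₁ = λ·B[:,0] = (+0.97041,+0.00641,-0.24137); r₂ = λ·B[:,1] = (+0.07707,+0.93914,+0.33478)
r₃ = r₁×r₂ = (+0.22883,-0.34347,+0.91086); SVD([r₁ r₂ r₃]) → R = UVᵀ:
  R  [+0.97041 +0.07707 +0.22883]
  R  [+0.00641 +0.93914 -0.34347]
  R  [-0.24137 +0.33478 +0.91086]
t = (-0.00658, -0.15665, +1.13012) m
tr R = 2.820413; θ = arccos((tr R − 1)/2) = 0.427014 rad = 24.466°
axis k = ((R−Rᵀ)₃₂, (R−Rᵀ)₁₃, (R−Rᵀ)₂₁) / (2 sinθ) = (+0.818833, +0.567657, -0.085307)
rvec = θ·k = (+0.349653, +0.242397, -0.036427)

rvec=(0.3497, 0.2424, -0.0364) tvec=(-0.0066, -0.1567, 1.1301)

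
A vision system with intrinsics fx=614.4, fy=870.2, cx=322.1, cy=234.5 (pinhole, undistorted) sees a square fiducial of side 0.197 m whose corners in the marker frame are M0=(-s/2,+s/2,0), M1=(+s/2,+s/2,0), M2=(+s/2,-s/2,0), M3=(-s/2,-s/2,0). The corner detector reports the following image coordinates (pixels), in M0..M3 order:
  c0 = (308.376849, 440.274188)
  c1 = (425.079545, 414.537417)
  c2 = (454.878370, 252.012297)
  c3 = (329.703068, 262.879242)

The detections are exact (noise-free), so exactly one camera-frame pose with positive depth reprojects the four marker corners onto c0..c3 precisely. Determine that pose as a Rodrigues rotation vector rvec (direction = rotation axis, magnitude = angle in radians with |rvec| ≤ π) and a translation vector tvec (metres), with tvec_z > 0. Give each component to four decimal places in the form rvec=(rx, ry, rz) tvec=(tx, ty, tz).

Intrinsics K: fx=614.4, fy=870.2, cx=322.1, cy=234.5
Marker side s = 0.197 m; corners in marker frame (Z=0):
  M0 = (-0.0985, +0.0985, 0)
  M1 = (+0.0985, +0.0985, 0)
  M2 = (+0.0985, -0.0985, 0)
  M3 = (-0.0985, -0.0985, 0)
Detected image corners:
  c0 = (308.376849, 440.274188) px
  c1 = (425.079545, 414.537417) px
  c2 = (454.878370, 252.012297) px
  c3 = (329.703068, 262.879242) px
Planar DLT: solve 8×8 A·h = b for H (H[2,2]=1):
  H  [+800.27116 +43.75391 +381.87065]
  H  [+74.42310 +1018.40776 +345.83093]
  H  [+0.49364 +0.45996 +1.00000]
B = K⁻¹H; ‖b₁‖=1.155559, ‖b₂‖=1.155559; λ = 2/(‖b₁‖+‖b₂‖) = 0.865382, sign → tz>0 ⇒ λ=+0.865382
r₁ = λ·B[:,0] = (+0.90323,-0.04111,+0.42719); r₂ = λ·B[:,1] = (-0.14705,+0.90551,+0.39804)
r₃ = r₁×r₂ = (-0.40318,-0.42234,+0.81183); SVD([r₁ r₂ r₃]) → R = UVᵀ:
  R  [+0.90323 -0.14705 -0.40318]
  R  [-0.04111 +0.90551 -0.42234]
  R  [+0.42719 +0.39804 +0.81183]
t = (+0.08419, +0.11071, +0.86538) m
tr R = 2.620567; θ = arccos((tr R − 1)/2) = 0.626160 rad = 35.876°
axis k = ((R−Rᵀ)₃₂, (R−Rᵀ)₁₃, (R−Rᵀ)₂₁) / (2 sinθ) = (+0.699935, -0.708465, +0.090385)
rvec = θ·k = (+0.438271, -0.443612, +0.056596)

rvec=(0.4383, -0.4436, 0.0566) tvec=(0.0842, 0.1107, 0.8654)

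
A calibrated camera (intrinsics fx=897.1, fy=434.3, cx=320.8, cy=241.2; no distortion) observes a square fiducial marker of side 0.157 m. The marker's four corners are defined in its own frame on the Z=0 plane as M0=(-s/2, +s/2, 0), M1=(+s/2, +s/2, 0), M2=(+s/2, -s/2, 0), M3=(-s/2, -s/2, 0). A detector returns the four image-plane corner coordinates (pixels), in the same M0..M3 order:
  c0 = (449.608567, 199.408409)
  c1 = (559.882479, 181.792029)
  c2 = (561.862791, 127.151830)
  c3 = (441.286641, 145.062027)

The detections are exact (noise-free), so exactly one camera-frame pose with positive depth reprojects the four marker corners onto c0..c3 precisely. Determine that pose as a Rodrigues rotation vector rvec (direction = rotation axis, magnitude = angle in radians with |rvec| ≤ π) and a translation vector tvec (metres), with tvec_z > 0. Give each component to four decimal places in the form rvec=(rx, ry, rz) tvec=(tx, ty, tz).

rvec=(0.6471, -0.2682, -0.2566) tvec=(0.2248, -0.1946, 1.1013)

Intrinsics K: fx=897.1, fy=434.3, cx=320.8, cy=241.2
Marker side s = 0.157 m; corners in marker frame (Z=0):
  M0 = (-0.0785, +0.0785, 0)
  M1 = (+0.0785, +0.0785, 0)
  M2 = (+0.0785, -0.0785, 0)
  M3 = (-0.0785, -0.0785, 0)
Detected image corners:
  c0 = (449.608567, 199.408409) px
  c1 = (559.882479, 181.792029) px
  c2 = (561.862791, 127.151830) px
  c3 = (441.286641, 145.062027) px
Planar DLT: solve 8×8 A·h = b for H (H[2,2]=1):
  H  [+809.02708 +303.79007 +503.90826]
  H  [-88.65740 +439.29736 +164.45640]
  H  [+0.14963 +0.56439 +1.00000]
B = K⁻¹H; ‖b₁‖=0.908041, ‖b₂‖=0.908041; λ = 2/(‖b₁‖+‖b₂‖) = 1.101272, sign → tz>0 ⇒ λ=+1.101272
r₁ = λ·B[:,0] = (+0.93423,-0.31633,+0.16479); r₂ = λ·B[:,1] = (+0.15067,+0.76875,+0.62155)
r₃ = r₁×r₂ = (-0.32329,-0.55584,+0.76585); SVD([r₁ r₂ r₃]) → R = UVᵀ:
  R  [+0.93423 +0.15067 -0.32329]
  R  [-0.31633 +0.76875 -0.55584]
  R  [+0.16479 +0.62155 +0.76585]
t = (+0.22478, -0.19460, +1.10127) m
tr R = 2.468825; θ = arccos((tr R − 1)/2) = 0.745995 rad = 42.742°
axis k = ((R−Rᵀ)₃₂, (R−Rᵀ)₁₃, (R−Rᵀ)₂₁) / (2 sinθ) = (+0.867381, -0.359569, -0.344036)
rvec = θ·k = (+0.647062, -0.268237, -0.256649)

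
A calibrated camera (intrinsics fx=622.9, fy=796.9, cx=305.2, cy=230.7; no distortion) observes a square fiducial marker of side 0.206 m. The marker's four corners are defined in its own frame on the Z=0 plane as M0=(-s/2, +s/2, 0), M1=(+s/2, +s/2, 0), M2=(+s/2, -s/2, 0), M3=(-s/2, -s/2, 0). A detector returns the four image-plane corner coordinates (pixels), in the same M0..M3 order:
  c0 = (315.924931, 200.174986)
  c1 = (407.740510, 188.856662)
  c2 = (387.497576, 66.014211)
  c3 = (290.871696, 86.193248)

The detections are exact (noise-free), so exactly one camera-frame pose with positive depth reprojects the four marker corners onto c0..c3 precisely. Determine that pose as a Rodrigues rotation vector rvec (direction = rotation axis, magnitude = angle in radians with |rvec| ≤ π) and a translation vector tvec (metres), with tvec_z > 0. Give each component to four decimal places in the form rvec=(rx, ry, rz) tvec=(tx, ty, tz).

Intrinsics K: fx=622.9, fy=796.9, cx=305.2, cy=230.7
Marker side s = 0.206 m; corners in marker frame (Z=0):
  M0 = (-0.1030, +0.1030, 0)
  M1 = (+0.1030, +0.1030, 0)
  M2 = (+0.1030, -0.1030, 0)
  M3 = (-0.1030, -0.1030, 0)
Detected image corners:
  c0 = (315.924931, 200.174986) px
  c1 = (407.740510, 188.856662) px
  c2 = (387.497576, 66.014211) px
  c3 = (290.871696, 86.193248) px
Planar DLT: solve 8×8 A·h = b for H (H[2,2]=1):
  H  [+344.80910 +224.16016 +349.33445]
  H  [-119.03724 +618.05095 +137.54985]
  H  [-0.32006 +0.32477 +1.00000]
B = K⁻¹H; ‖b₁‖=0.781205, ‖b₂‖=0.781205; λ = 2/(‖b₁‖+‖b₂‖) = 1.280074, sign → tz>0 ⇒ λ=+1.280074
r₁ = λ·B[:,0] = (+0.90933,-0.07261,-0.40970); r₂ = λ·B[:,1] = (+0.25696,+0.87244,+0.41572)
r₃ = r₁×r₂ = (+0.32725,-0.48331,+0.81199); SVD([r₁ r₂ r₃]) → R = UVᵀ:
  R  [+0.90933 +0.25696 +0.32725]
  R  [-0.07261 +0.87244 -0.48331]
  R  [-0.40970 +0.41572 +0.81199]
t = (+0.09070, -0.14963, +1.28007) m
tr R = 2.593750; θ = arccos((tr R − 1)/2) = 0.648691 rad = 37.167°
axis k = ((R−Rᵀ)₃₂, (R−Rᵀ)₁₃, (R−Rᵀ)₂₁) / (2 sinθ) = (+0.744053, +0.609908, -0.272758)
rvec = θ·k = (+0.482661, +0.395642, -0.176935)

rvec=(0.4827, 0.3956, -0.1769) tvec=(0.0907, -0.1496, 1.2801)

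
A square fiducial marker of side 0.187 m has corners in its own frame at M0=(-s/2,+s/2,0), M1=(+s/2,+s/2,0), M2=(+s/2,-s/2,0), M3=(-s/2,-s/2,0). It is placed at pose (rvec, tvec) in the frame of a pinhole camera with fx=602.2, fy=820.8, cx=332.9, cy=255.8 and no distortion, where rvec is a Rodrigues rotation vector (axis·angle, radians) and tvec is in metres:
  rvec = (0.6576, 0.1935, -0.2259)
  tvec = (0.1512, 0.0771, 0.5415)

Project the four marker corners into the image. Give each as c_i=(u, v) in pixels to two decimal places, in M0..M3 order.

c0=(417.23, 471.40) c1=(612.40, 449.77) c2=(612.88, 240.94) c3=(376.12, 286.16)

Intrinsics K: fx=602.2, fy=820.8, cx=332.9, cy=255.8
Marker side s = 0.187 m; corners in marker frame (Z=0):
  M0 = (-0.0935, +0.0935, 0)
  M1 = (+0.0935, +0.0935, 0)
  M2 = (+0.0935, -0.0935, 0)
  M3 = (-0.0935, -0.0935, 0)
rvec = (0.6576, 0.1935, -0.2259), |rvec| = θ = 0.72174 rad = 41.353°
Rodrigues: sinθ=0.66069, 1−cosθ=0.24934; R = I + sinθ·[k]× + (1−cosθ)·[k]×²:
    [+0.95765 +0.26770 +0.10603]
    [-0.14588 +0.76858 -0.62290]
    [-0.24824 +0.58105 +0.77508]
t = (0.1512, 0.0771, 0.5415) m
M0: Pc = R·M0+t = (+0.08669, +0.16260, +0.61904); u = 602.2·(+0.08669)/0.61904 + 332.9 = 417.2316, v = 820.8·(+0.16260)/0.61904 + 255.8 = 471.3986
M1: Pc = R·M1+t = (+0.26577, +0.13532, +0.57262); u = 602.2·(+0.26577)/0.57262 + 332.9 = 612.4003, v = 820.8·(+0.13532)/0.57262 + 255.8 = 449.7727
M2: Pc = R·M2+t = (+0.21571, -0.00840, +0.46396); u = 602.2·(+0.21571)/0.46396 + 332.9 = 612.8820, v = 820.8·(-0.00840)/0.46396 + 255.8 = 240.9355
M3: Pc = R·M3+t = (+0.03663, +0.01888, +0.51038); u = 602.2·(+0.03663)/0.51038 + 332.9 = 376.1193, v = 820.8·(+0.01888)/0.51038 + 255.8 = 286.1598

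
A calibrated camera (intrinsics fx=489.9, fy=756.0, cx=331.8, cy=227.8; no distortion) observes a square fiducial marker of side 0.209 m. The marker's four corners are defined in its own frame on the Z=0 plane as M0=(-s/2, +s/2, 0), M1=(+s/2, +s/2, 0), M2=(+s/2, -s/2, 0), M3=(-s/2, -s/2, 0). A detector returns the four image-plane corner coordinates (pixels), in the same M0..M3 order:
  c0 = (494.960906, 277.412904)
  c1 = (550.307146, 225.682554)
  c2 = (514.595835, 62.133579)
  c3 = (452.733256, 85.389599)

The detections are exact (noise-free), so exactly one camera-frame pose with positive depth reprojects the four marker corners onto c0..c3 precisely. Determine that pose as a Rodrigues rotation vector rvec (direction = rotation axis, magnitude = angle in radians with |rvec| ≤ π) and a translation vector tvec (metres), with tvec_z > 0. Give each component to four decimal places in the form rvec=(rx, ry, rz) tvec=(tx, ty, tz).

Intrinsics K: fx=489.9, fy=756.0, cx=331.8, cy=227.8
Marker side s = 0.209 m; corners in marker frame (Z=0):
  M0 = (-0.1045, +0.1045, 0)
  M1 = (+0.1045, +0.1045, 0)
  M2 = (+0.1045, -0.1045, 0)
  M3 = (-0.1045, -0.1045, 0)
Detected image corners:
  c0 = (494.960906, 277.412904) px
  c1 = (550.307146, 225.682554) px
  c2 = (514.595835, 62.133579) px
  c3 = (452.733256, 85.389599) px
Planar DLT: solve 8×8 A·h = b for H (H[2,2]=1):
  H  [+668.03352 +195.10781 +505.54862]
  H  [-54.21275 +848.36911 +161.32818]
  H  [+0.77047 +0.01969 +1.00000]
B = K⁻¹H; ‖b₁‖=1.180918, ‖b₂‖=1.180918; λ = 2/(‖b₁‖+‖b₂‖) = 0.846799, sign → tz>0 ⇒ λ=+0.846799
r₁ = λ·B[:,0] = (+0.71282,-0.25732,+0.65243); r₂ = λ·B[:,1] = (+0.32595,+0.94524,+0.01667)
r₃ = r₁×r₂ = (-0.62100,+0.20078,+0.75766); SVD([r₁ r₂ r₃]) → R = UVᵀ:
  R  [+0.71282 +0.32595 -0.62100]
  R  [-0.25732 +0.94524 +0.20078]
  R  [+0.65243 +0.01667 +0.75766]
t = (+0.30033, -0.07446, +0.84680) m
tr R = 2.415725; θ = arccos((tr R − 1)/2) = 0.784329 rad = 44.939°
axis k = ((R−Rᵀ)₃₂, (R−Rᵀ)₁₃, (R−Rᵀ)₂₁) / (2 sinθ) = (-0.130323, -0.901415, -0.412877)
rvec = θ·k = (-0.102216, -0.707005, -0.323832)

rvec=(-0.1022, -0.7070, -0.3238) tvec=(0.3003, -0.0745, 0.8468)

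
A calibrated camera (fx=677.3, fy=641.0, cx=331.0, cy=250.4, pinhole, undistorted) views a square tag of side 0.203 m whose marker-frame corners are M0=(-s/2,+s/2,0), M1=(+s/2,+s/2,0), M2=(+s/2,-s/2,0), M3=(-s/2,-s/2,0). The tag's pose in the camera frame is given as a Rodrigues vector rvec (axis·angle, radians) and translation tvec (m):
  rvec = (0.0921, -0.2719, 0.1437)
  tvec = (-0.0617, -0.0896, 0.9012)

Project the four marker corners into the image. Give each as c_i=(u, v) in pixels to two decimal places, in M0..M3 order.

c0=(197.15, 248.48) c1=(345.07, 266.50) c2=(368.21, 127.62) c3=(219.30, 100.39)

Intrinsics K: fx=677.3, fy=641.0, cx=331.0, cy=250.4
Marker side s = 0.203 m; corners in marker frame (Z=0):
  M0 = (-0.1015, +0.1015, 0)
  M1 = (+0.1015, +0.1015, 0)
  M2 = (+0.1015, -0.1015, 0)
  M3 = (-0.1015, -0.1015, 0)
rvec = (0.0921, -0.2719, 0.1437), |rvec| = θ = 0.32103 rad = 18.394°
Rodrigues: sinθ=0.31555, 1−cosθ=0.05109; R = I + sinθ·[k]× + (1−cosθ)·[k]×²:
    [+0.95312 -0.15366 -0.26069]
    [+0.12883 +0.98556 -0.10989]
    [+0.27381 +0.07116 +0.95915]
t = (-0.0617, -0.0896, 0.9012) m
M0: Pc = R·M0+t = (-0.17404, -0.00264, +0.88063); u = 677.3·(-0.17404)/0.88063 + 331.0 = 197.1463, v = 641.0·(-0.00264)/0.88063 + 250.4 = 248.4768
M1: Pc = R·M1+t = (+0.01944, +0.02351, +0.93621); u = 677.3·(+0.01944)/0.93621 + 331.0 = 345.0673, v = 641.0·(+0.02351)/0.93621 + 250.4 = 266.4970
M2: Pc = R·M2+t = (+0.05064, -0.17656, +0.92177); u = 677.3·(+0.05064)/0.92177 + 331.0 = 368.2075, v = 641.0·(-0.17656)/0.92177 + 250.4 = 127.6214
M3: Pc = R·M3+t = (-0.14284, -0.20271, +0.86619); u = 677.3·(-0.14284)/0.86619 + 331.0 = 219.3047, v = 641.0·(-0.20271)/0.86619 + 250.4 = 100.3889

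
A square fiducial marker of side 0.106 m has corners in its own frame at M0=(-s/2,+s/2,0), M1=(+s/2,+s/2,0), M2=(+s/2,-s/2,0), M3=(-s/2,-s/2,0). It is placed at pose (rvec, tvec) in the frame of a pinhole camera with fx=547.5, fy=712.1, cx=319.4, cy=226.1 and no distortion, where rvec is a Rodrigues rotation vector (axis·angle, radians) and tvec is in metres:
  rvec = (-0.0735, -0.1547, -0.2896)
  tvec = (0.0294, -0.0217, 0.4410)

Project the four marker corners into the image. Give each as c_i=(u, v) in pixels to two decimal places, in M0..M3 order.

c0=(312.51, 298.54) c1=(435.68, 248.71) c2=(397.13, 88.93) c3=(273.93, 131.83)

Intrinsics K: fx=547.5, fy=712.1, cx=319.4, cy=226.1
Marker side s = 0.106 m; corners in marker frame (Z=0):
  M0 = (-0.0530, +0.0530, 0)
  M1 = (+0.0530, +0.0530, 0)
  M2 = (+0.0530, -0.0530, 0)
  M3 = (-0.0530, -0.0530, 0)
rvec = (-0.0735, -0.1547, -0.2896), |rvec| = θ = 0.33646 rad = 19.277°
Rodrigues: sinθ=0.33014, 1−cosθ=0.05607; R = I + sinθ·[k]× + (1−cosθ)·[k]×²:
    [+0.94661 +0.28980 -0.14125]
    [-0.27854 +0.95578 +0.09431]
    [+0.16234 -0.04993 +0.98547]
t = (0.0294, -0.0217, 0.4410) m
M0: Pc = R·M0+t = (-0.00541, +0.04372, +0.42975); u = 547.5·(-0.00541)/0.42975 + 319.4 = 312.5066, v = 712.1·(+0.04372)/0.42975 + 226.1 = 298.5428
M1: Pc = R·M1+t = (+0.09493, +0.01419, +0.44696); u = 547.5·(+0.09493)/0.44696 + 319.4 = 435.6837, v = 712.1·(+0.01419)/0.44696 + 226.1 = 248.7144
M2: Pc = R·M2+t = (+0.06421, -0.08712, +0.45225); u = 547.5·(+0.06421)/0.45225 + 319.4 = 397.1344, v = 712.1·(-0.08712)/0.45225 + 226.1 = 88.9251
M3: Pc = R·M3+t = (-0.03613, -0.05759, +0.43504); u = 547.5·(-0.03613)/0.43504 + 319.4 = 273.9311, v = 712.1·(-0.05759)/0.43504 + 226.1 = 131.8268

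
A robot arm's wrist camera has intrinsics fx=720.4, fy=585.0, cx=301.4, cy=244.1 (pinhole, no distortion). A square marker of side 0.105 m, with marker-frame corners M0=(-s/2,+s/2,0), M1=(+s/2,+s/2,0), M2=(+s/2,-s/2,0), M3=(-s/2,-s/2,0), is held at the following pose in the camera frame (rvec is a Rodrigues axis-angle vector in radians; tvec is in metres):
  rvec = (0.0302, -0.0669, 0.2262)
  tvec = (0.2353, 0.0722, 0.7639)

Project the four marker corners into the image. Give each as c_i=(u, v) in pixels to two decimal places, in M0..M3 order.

Intrinsics K: fx=720.4, fy=585.0, cx=301.4, cy=244.1
Marker side s = 0.105 m; corners in marker frame (Z=0):
  M0 = (-0.0525, +0.0525, 0)
  M1 = (+0.0525, +0.0525, 0)
  M2 = (+0.0525, -0.0525, 0)
  M3 = (-0.0525, -0.0525, 0)
rvec = (0.0302, -0.0669, 0.2262), |rvec| = θ = 0.23781 rad = 13.626°
Rodrigues: sinθ=0.23558, 1−cosθ=0.02814; R = I + sinθ·[k]× + (1−cosθ)·[k]×²:
    [+0.97231 -0.22508 -0.06287]
    [+0.22307 +0.97408 -0.03745]
    [+0.06967 +0.02239 +0.99732]
t = (0.2353, 0.0722, 0.7639) m
M0: Pc = R·M0+t = (+0.17244, +0.11163, +0.76142); u = 720.4·(+0.17244)/0.76142 + 301.4 = 464.5479, v = 585.0·(+0.11163)/0.76142 + 244.1 = 329.8644
M1: Pc = R·M1+t = (+0.27453, +0.13505, +0.76873); u = 720.4·(+0.27453)/0.76873 + 301.4 = 558.6690, v = 585.0·(+0.13505)/0.76873 + 244.1 = 346.8724
M2: Pc = R·M2+t = (+0.29816, +0.03277, +0.76638); u = 720.4·(+0.29816)/0.76638 + 301.4 = 581.6733, v = 585.0·(+0.03277)/0.76638 + 244.1 = 269.1155
M3: Pc = R·M3+t = (+0.19607, +0.00935, +0.75907); u = 720.4·(+0.19607)/0.75907 + 301.4 = 487.4825, v = 585.0·(+0.00935)/0.75907 + 244.1 = 251.3055

c0=(464.55, 329.86) c1=(558.67, 346.87) c2=(581.67, 269.12) c3=(487.48, 251.31)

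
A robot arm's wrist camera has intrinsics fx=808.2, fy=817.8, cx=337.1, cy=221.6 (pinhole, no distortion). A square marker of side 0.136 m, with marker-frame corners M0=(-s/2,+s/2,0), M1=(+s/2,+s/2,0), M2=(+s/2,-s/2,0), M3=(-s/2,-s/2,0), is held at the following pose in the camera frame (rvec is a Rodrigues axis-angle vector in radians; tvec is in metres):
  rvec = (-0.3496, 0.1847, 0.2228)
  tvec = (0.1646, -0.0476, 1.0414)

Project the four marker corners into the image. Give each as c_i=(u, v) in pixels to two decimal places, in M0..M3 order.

c0=(401.63, 223.32) c1=(508.38, 243.68) c2=(527.22, 145.63) c3=(424.23, 128.77)

Intrinsics K: fx=808.2, fy=817.8, cx=337.1, cy=221.6
Marker side s = 0.136 m; corners in marker frame (Z=0):
  M0 = (-0.0680, +0.0680, 0)
  M1 = (+0.0680, +0.0680, 0)
  M2 = (+0.0680, -0.0680, 0)
  M3 = (-0.0680, -0.0680, 0)
rvec = (-0.3496, 0.1847, 0.2228), |rvec| = θ = 0.45384 rad = 26.003°
Rodrigues: sinθ=0.43842, 1−cosθ=0.10123; R = I + sinθ·[k]× + (1−cosθ)·[k]×²:
    [+0.95884 -0.24697 +0.14014]
    [+0.18349 +0.91553 +0.35795]
    [-0.21671 -0.31750 +0.92317]
t = (0.1646, -0.0476, 1.0414) m
M0: Pc = R·M0+t = (+0.08261, +0.00218, +1.03455); u = 808.2·(+0.08261)/1.03455 + 337.1 = 401.6324, v = 817.8·(+0.00218)/1.03455 + 221.6 = 223.3223
M1: Pc = R·M1+t = (+0.21301, +0.02713, +1.00507); u = 808.2·(+0.21301)/1.00507 + 337.1 = 508.3834, v = 817.8·(+0.02713)/1.00507 + 221.6 = 243.6782
M2: Pc = R·M2+t = (+0.24659, -0.09738, +1.04825); u = 808.2·(+0.24659)/1.04825 + 337.1 = 527.2235, v = 817.8·(-0.09738)/1.04825 + 221.6 = 145.6295
M3: Pc = R·M3+t = (+0.11619, -0.12233, +1.07773); u = 808.2·(+0.11619)/1.07773 + 337.1 = 424.2344, v = 817.8·(-0.12233)/1.07773 + 221.6 = 128.7705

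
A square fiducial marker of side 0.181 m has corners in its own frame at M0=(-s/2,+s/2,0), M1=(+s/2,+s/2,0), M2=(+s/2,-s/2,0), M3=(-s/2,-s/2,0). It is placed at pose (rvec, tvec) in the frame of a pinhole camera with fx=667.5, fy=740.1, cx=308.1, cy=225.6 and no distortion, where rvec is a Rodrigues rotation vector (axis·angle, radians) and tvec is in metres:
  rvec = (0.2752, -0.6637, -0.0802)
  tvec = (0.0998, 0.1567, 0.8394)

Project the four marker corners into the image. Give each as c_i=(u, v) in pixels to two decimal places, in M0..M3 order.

Intrinsics K: fx=667.5, fy=740.1, cx=308.1, cy=225.6
Marker side s = 0.181 m; corners in marker frame (Z=0):
  M0 = (-0.0905, +0.0905, 0)
  M1 = (+0.0905, +0.0905, 0)
  M2 = (+0.0905, -0.0905, 0)
  M3 = (-0.0905, -0.0905, 0)
rvec = (0.2752, -0.6637, -0.0802), |rvec| = θ = 0.72296 rad = 41.422°
Rodrigues: sinθ=0.66160, 1−cosθ=0.25015; R = I + sinθ·[k]× + (1−cosθ)·[k]×²:
    [+0.78610 -0.01402 -0.61794]
    [-0.16081 +0.96067 -0.22637]
    [+0.59681 +0.27732 +0.75293]
t = (0.0998, 0.1567, 0.8394) m
M0: Pc = R·M0+t = (+0.02739, +0.25819, +0.81049); u = 667.5·(+0.02739)/0.81049 + 308.1 = 330.6570, v = 740.1·(+0.25819)/0.81049 + 225.6 = 461.3717
M1: Pc = R·M1+t = (+0.16967, +0.22909, +0.91851); u = 667.5·(+0.16967)/0.91851 + 308.1 = 431.4050, v = 740.1·(+0.22909)/0.91851 + 225.6 = 410.1903
M2: Pc = R·M2+t = (+0.17221, +0.05521, +0.86831); u = 667.5·(+0.17221)/0.86831 + 308.1 = 440.4840, v = 740.1·(+0.05521)/0.86831 + 225.6 = 272.6540
M3: Pc = R·M3+t = (+0.02993, +0.08431, +0.76029); u = 667.5·(+0.02993)/0.76029 + 308.1 = 334.3744, v = 740.1·(+0.08431)/0.76029 + 225.6 = 307.6732

c0=(330.66, 461.37) c1=(431.41, 410.19) c2=(440.48, 272.65) c3=(334.37, 307.67)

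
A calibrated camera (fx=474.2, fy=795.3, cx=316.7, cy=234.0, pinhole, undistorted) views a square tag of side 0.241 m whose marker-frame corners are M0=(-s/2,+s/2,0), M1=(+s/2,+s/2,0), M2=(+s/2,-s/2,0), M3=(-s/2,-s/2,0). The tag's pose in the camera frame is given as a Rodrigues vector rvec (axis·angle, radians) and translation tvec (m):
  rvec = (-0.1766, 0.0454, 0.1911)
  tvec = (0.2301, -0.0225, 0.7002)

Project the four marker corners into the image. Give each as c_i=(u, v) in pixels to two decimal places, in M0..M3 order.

c0=(377.89, 316.95) c1=(545.98, 371.50) c2=(563.70, 103.92) c3=(404.72, 57.91)

Intrinsics K: fx=474.2, fy=795.3, cx=316.7, cy=234.0
Marker side s = 0.241 m; corners in marker frame (Z=0):
  M0 = (-0.1205, +0.1205, 0)
  M1 = (+0.1205, +0.1205, 0)
  M2 = (+0.1205, -0.1205, 0)
  M3 = (-0.1205, -0.1205, 0)
rvec = (-0.1766, 0.0454, 0.1911), |rvec| = θ = 0.26414 rad = 15.134°
Rodrigues: sinθ=0.26108, 1−cosθ=0.03468; R = I + sinθ·[k]× + (1−cosθ)·[k]×²:
    [+0.98082 -0.19287 +0.02810]
    [+0.18490 +0.96634 +0.17887]
    [-0.06165 -0.17024 +0.98347]
t = (0.2301, -0.0225, 0.7002) m
M0: Pc = R·M0+t = (+0.08867, +0.07166, +0.68711); u = 474.2·(+0.08867)/0.68711 + 316.7 = 377.8940, v = 795.3·(+0.07166)/0.68711 + 234.0 = 316.9472
M1: Pc = R·M1+t = (+0.32505, +0.11622, +0.67226); u = 474.2·(+0.32505)/0.67226 + 316.7 = 545.9840, v = 795.3·(+0.11622)/0.67226 + 234.0 = 371.4973
M2: Pc = R·M2+t = (+0.37153, -0.11666, +0.71329); u = 474.2·(+0.37153)/0.71329 + 316.7 = 563.6973, v = 795.3·(-0.11666)/0.71329 + 234.0 = 103.9219
M3: Pc = R·M3+t = (+0.13515, -0.16122, +0.72814); u = 474.2·(+0.13515)/0.72814 + 316.7 = 404.7172, v = 795.3·(-0.16122)/0.72814 + 234.0 = 57.9053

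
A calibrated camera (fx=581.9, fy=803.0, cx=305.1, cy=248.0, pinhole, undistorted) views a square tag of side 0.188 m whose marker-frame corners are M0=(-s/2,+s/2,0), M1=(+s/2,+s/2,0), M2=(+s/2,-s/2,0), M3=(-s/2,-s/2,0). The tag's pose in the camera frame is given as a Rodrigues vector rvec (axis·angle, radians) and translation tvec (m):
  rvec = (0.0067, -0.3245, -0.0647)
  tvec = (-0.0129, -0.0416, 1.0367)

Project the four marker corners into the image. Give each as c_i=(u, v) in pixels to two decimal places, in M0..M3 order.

c0=(249.74, 294.41) c1=(349.70, 282.68) c2=(343.42, 141.33) c3=(242.77, 144.68)

Intrinsics K: fx=581.9, fy=803.0, cx=305.1, cy=248.0
Marker side s = 0.188 m; corners in marker frame (Z=0):
  M0 = (-0.0940, +0.0940, 0)
  M1 = (+0.0940, +0.0940, 0)
  M2 = (+0.0940, -0.0940, 0)
  M3 = (-0.0940, -0.0940, 0)
rvec = (0.0067, -0.3245, -0.0647), |rvec| = θ = 0.33096 rad = 18.962°
Rodrigues: sinθ=0.32495, 1−cosθ=0.05427; R = I + sinθ·[k]× + (1−cosθ)·[k]×²:
    [+0.94575 +0.06245 -0.31882]
    [-0.06460 +0.99790 +0.00382]
    [+0.31839 +0.01698 +0.94781]
t = (-0.0129, -0.0416, 1.0367) m
M0: Pc = R·M0+t = (-0.09593, +0.05828, +1.00837); u = 581.9·(-0.09593)/1.00837 + 305.1 = 249.7411, v = 803.0·(+0.05828)/1.00837 + 248.0 = 294.4070
M1: Pc = R·M1+t = (+0.08187, +0.04613, +1.06823); u = 581.9·(+0.08187)/1.06823 + 305.1 = 349.6981, v = 803.0·(+0.04613)/1.06823 + 248.0 = 282.6768
M2: Pc = R·M2+t = (+0.07013, -0.14148, +1.06503); u = 581.9·(+0.07013)/1.06503 + 305.1 = 343.4172, v = 803.0·(-0.14148)/1.06503 + 248.0 = 141.3320
M3: Pc = R·M3+t = (-0.10767, -0.12933, +1.00517); u = 581.9·(-0.10767)/1.00517 + 305.1 = 242.7688, v = 803.0·(-0.12933)/1.00517 + 248.0 = 144.6824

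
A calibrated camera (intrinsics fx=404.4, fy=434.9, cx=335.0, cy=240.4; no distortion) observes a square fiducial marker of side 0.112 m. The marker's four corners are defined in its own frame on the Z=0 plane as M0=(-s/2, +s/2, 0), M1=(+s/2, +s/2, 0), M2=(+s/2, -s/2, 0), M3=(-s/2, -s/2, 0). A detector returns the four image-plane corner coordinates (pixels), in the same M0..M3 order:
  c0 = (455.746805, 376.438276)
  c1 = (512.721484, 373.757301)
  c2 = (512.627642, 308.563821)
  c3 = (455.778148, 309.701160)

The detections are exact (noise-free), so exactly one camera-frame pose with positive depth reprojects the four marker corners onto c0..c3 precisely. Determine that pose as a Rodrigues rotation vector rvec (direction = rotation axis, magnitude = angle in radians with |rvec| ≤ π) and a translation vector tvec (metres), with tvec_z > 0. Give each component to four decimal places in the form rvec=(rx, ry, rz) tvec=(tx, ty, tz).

Intrinsics K: fx=404.4, fy=434.9, cx=335.0, cy=240.4
Marker side s = 0.112 m; corners in marker frame (Z=0):
  M0 = (-0.0560, +0.0560, 0)
  M1 = (+0.0560, +0.0560, 0)
  M2 = (+0.0560, -0.0560, 0)
  M3 = (-0.0560, -0.0560, 0)
Detected image corners:
  c0 = (455.746805, 376.438276) px
  c1 = (512.721484, 373.757301) px
  c2 = (512.627642, 308.563821) px
  c3 = (455.778148, 309.701160) px
Planar DLT: solve 8×8 A·h = b for H (H[2,2]=1):
  H  [+609.03641 -9.27966 +484.55054]
  H  [+54.24584 +582.13736 +342.06752]
  H  [+0.20836 -0.01975 +1.00000]
B = K⁻¹H; ‖b₁‖=1.349634, ‖b₂‖=1.349635; λ = 2/(‖b₁‖+‖b₂‖) = 0.740941, sign → tz>0 ⇒ λ=+0.740941
r₁ = λ·B[:,0] = (+0.98799,+0.00708,+0.15439); r₂ = λ·B[:,1] = (-0.00488,+0.99988,-0.01464)
r₃ = r₁×r₂ = (-0.15447,+0.01371,+0.98790); SVD([r₁ r₂ r₃]) → R = UVᵀ:
  R  [+0.98799 -0.00488 -0.15447]
  R  [+0.00708 +0.99988 +0.01371]
  R  [+0.15439 -0.01464 +0.98790]
t = (+0.27401, +0.17321, +0.74094) m
tr R = 2.975769; θ = arccos((tr R − 1)/2) = 0.155822 rad = 8.928°
axis k = ((R−Rᵀ)₃₂, (R−Rᵀ)₁₃, (R−Rᵀ)₂₁) / (2 sinθ) = (-0.091319, -0.995076, +0.038523)
rvec = θ·k = (-0.014230, -0.155054, +0.006003)

rvec=(-0.0142, -0.1551, 0.0060) tvec=(0.2740, 0.1732, 0.7409)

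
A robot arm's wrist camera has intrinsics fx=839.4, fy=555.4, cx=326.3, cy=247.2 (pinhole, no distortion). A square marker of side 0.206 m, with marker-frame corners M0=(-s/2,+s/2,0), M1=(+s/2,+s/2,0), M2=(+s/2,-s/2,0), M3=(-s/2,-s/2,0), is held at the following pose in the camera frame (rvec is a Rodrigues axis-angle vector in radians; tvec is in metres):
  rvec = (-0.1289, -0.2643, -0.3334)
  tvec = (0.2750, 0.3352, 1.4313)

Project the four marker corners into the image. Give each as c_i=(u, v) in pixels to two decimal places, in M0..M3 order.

c0=(456.40, 431.70) c1=(559.81, 400.35) c2=(517.19, 325.57) c3=(413.28, 353.53)

Intrinsics K: fx=839.4, fy=555.4, cx=326.3, cy=247.2
Marker side s = 0.206 m; corners in marker frame (Z=0):
  M0 = (-0.1030, +0.1030, 0)
  M1 = (+0.1030, +0.1030, 0)
  M2 = (+0.1030, -0.1030, 0)
  M3 = (-0.1030, -0.1030, 0)
rvec = (-0.1289, -0.2643, -0.3334), |rvec| = θ = 0.44455 rad = 25.471°
Rodrigues: sinθ=0.43005, 1−cosθ=0.09720; R = I + sinθ·[k]× + (1−cosθ)·[k]×²:
    [+0.91098 +0.33928 -0.23454]
    [-0.30577 +0.93716 +0.16803]
    [+0.27682 -0.08136 +0.95747]
t = (0.2750, 0.3352, 1.4313) m
M0: Pc = R·M0+t = (+0.21612, +0.46322, +1.39441); u = 839.4·(+0.21612)/1.39441 + 326.3 = 456.3964, v = 555.4·(+0.46322)/1.39441 + 247.2 = 431.7037
M1: Pc = R·M1+t = (+0.40378, +0.40023, +1.45143); u = 839.4·(+0.40378)/1.45143 + 326.3 = 559.8142, v = 555.4·(+0.40023)/1.45143 + 247.2 = 400.3518
M2: Pc = R·M2+t = (+0.33388, +0.20718, +1.46819); u = 839.4·(+0.33388)/1.46819 + 326.3 = 517.1896, v = 555.4·(+0.20718)/1.46819 + 247.2 = 325.5731
M3: Pc = R·M3+t = (+0.14622, +0.27017, +1.41117); u = 839.4·(+0.14622)/1.41117 + 326.3 = 413.2776, v = 555.4·(+0.27017)/1.41117 + 247.2 = 353.5309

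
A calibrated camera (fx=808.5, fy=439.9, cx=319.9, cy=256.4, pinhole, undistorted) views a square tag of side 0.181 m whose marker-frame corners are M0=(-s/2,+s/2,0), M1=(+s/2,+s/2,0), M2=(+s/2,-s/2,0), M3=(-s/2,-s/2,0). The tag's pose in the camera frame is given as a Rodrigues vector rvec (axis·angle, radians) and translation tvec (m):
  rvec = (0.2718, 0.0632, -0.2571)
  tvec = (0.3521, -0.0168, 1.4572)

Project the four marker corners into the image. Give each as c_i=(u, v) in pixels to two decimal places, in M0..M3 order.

Intrinsics K: fx=808.5, fy=439.9, cx=319.9, cy=256.4
Marker side s = 0.181 m; corners in marker frame (Z=0):
  M0 = (-0.0905, +0.0905, 0)
  M1 = (+0.0905, +0.0905, 0)
  M2 = (+0.0905, -0.0905, 0)
  M3 = (-0.0905, -0.0905, 0)
rvec = (0.2718, 0.0632, -0.2571), |rvec| = θ = 0.37943 rad = 21.740°
Rodrigues: sinθ=0.37039, 1−cosθ=0.07113; R = I + sinθ·[k]× + (1−cosθ)·[k]×²:
    [+0.96537 +0.25946 +0.02717]
    [-0.24249 +0.93085 -0.27335]
    [-0.09622 +0.25730 +0.96153]
t = (0.3521, -0.0168, 1.4572) m
M0: Pc = R·M0+t = (+0.28822, +0.08939, +1.48919); u = 808.5·(+0.28822)/1.48919 + 319.9 = 476.3753, v = 439.9·(+0.08939)/1.48919 + 256.4 = 282.8045
M1: Pc = R·M1+t = (+0.46295, +0.04550, +1.47178); u = 808.5·(+0.46295)/1.47178 + 319.9 = 574.2135, v = 439.9·(+0.04550)/1.47178 + 256.4 = 269.9985
M2: Pc = R·M2+t = (+0.41598, -0.12299, +1.42521); u = 808.5·(+0.41598)/1.42521 + 319.9 = 555.8824, v = 439.9·(-0.12299)/1.42521 + 256.4 = 218.4392
M3: Pc = R·M3+t = (+0.24125, -0.07910, +1.44262); u = 808.5·(+0.24125)/1.44262 + 319.9 = 455.1071, v = 439.9·(-0.07910)/1.44262 + 256.4 = 232.2810

c0=(476.38, 282.80) c1=(574.21, 270.00) c2=(555.88, 218.44) c3=(455.11, 232.28)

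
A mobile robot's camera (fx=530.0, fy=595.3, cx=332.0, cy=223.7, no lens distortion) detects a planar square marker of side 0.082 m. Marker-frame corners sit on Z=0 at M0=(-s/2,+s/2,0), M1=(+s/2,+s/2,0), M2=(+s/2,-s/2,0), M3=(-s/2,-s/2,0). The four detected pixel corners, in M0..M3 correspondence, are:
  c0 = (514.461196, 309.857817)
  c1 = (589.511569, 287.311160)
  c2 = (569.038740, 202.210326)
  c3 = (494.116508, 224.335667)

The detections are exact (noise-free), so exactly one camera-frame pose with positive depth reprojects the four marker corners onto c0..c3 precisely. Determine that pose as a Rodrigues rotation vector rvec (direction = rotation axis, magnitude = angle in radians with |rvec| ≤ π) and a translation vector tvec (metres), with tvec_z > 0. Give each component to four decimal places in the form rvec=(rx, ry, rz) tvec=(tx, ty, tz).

Intrinsics K: fx=530.0, fy=595.3, cx=332.0, cy=223.7
Marker side s = 0.082 m; corners in marker frame (Z=0):
  M0 = (-0.0410, +0.0410, 0)
  M1 = (+0.0410, +0.0410, 0)
  M2 = (+0.0410, -0.0410, 0)
  M3 = (-0.0410, -0.0410, 0)
Detected image corners:
  c0 = (514.461196, 309.857817) px
  c1 = (589.511569, 287.311160) px
  c2 = (569.038740, 202.210326) px
  c3 = (494.116508, 224.335667) px
Planar DLT: solve 8×8 A·h = b for H (H[2,2]=1):
  H  [+942.16566 +230.05942 +541.84606]
  H  [-259.30171 +1031.48392 +255.84455]
  H  [+0.05113 -0.03475 +1.00000]
B = K⁻¹H; ‖b₁‖=1.804640, ‖b₂‖=1.804640; λ = 2/(‖b₁‖+‖b₂‖) = 0.554127, sign → tz>0 ⇒ λ=+0.554127
r₁ = λ·B[:,0] = (+0.96731,-0.25201,+0.02833); r₂ = λ·B[:,1] = (+0.25260,+0.96738,-0.01926)
r₃ = r₁×r₂ = (-0.02255,+0.02579,+0.99941); SVD([r₁ r₂ r₃]) → R = UVᵀ:
  R  [+0.96731 +0.25260 -0.02255]
  R  [-0.25201 +0.96738 +0.02579]
  R  [+0.02833 -0.01926 +0.99941]
t = (+0.21940, +0.02992, +0.55413) m
tr R = 2.934102; θ = arccos((tr R − 1)/2) = 0.257416 rad = 14.749°
axis k = ((R−Rᵀ)₃₂, (R−Rᵀ)₁₃, (R−Rᵀ)₂₁) / (2 sinθ) = (-0.088466, -0.099936, -0.991053)
rvec = θ·k = (-0.022773, -0.025725, -0.255113)

rvec=(-0.0228, -0.0257, -0.2551) tvec=(0.2194, 0.0299, 0.5541)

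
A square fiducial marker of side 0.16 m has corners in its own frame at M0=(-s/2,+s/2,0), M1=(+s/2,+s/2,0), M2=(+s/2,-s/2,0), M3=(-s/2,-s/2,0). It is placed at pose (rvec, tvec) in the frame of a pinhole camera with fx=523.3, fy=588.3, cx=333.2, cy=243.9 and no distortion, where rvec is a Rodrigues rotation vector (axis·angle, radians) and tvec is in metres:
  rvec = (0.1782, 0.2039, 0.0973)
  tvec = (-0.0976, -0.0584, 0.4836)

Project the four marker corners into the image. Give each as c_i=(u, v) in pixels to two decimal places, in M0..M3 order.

Intrinsics K: fx=523.3, fy=588.3, cx=333.2, cy=243.9
Marker side s = 0.16 m; corners in marker frame (Z=0):
  M0 = (-0.0800, +0.0800, 0)
  M1 = (+0.0800, +0.0800, 0)
  M2 = (+0.0800, -0.0800, 0)
  M3 = (-0.0800, -0.0800, 0)
rvec = (0.1782, 0.2039, 0.0973), |rvec| = θ = 0.28775 rad = 16.487°
Rodrigues: sinθ=0.28379, 1−cosθ=0.04111; R = I + sinθ·[k]× + (1−cosθ)·[k]×²:
    [+0.97465 -0.07792 +0.20971]
    [+0.11401 +0.97953 -0.16590]
    [-0.19249 +0.18560 +0.96359]
t = (-0.0976, -0.0584, 0.4836) m
M0: Pc = R·M0+t = (-0.18181, +0.01084, +0.51385); u = 523.3·(-0.18181)/0.51385 + 333.2 = 148.0495, v = 588.3·(+0.01084)/0.51385 + 243.9 = 256.3129
M1: Pc = R·M1+t = (-0.02586, +0.02908, +0.48305); u = 523.3·(-0.02586)/0.48305 + 333.2 = 305.1838, v = 588.3·(+0.02908)/0.48305 + 243.9 = 279.3197
M2: Pc = R·M2+t = (-0.01339, -0.12764, +0.45335); u = 523.3·(-0.01339)/0.45335 + 333.2 = 317.7394, v = 588.3·(-0.12764)/0.45335 + 243.9 = 78.2634
M3: Pc = R·M3+t = (-0.16934, -0.14588, +0.48415); u = 523.3·(-0.16934)/0.48415 + 333.2 = 150.1683, v = 588.3·(-0.14588)/0.48415 + 243.9 = 66.6352

c0=(148.05, 256.31) c1=(305.18, 279.32) c2=(317.74, 78.26) c3=(150.17, 66.64)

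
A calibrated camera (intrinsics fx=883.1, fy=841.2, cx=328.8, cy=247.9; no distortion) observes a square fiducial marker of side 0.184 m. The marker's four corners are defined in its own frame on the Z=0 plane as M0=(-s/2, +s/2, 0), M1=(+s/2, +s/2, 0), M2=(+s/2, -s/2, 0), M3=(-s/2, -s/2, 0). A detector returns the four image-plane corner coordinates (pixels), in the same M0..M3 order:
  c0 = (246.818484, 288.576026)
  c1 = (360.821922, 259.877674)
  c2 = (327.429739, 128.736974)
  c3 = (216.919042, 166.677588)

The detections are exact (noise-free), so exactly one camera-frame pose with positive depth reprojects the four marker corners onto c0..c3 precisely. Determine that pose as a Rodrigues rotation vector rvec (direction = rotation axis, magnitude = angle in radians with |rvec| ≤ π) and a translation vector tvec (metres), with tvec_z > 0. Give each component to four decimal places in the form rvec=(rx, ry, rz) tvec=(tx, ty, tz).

Intrinsics K: fx=883.1, fy=841.2, cx=328.8, cy=247.9
Marker side s = 0.184 m; corners in marker frame (Z=0):
  M0 = (-0.0920, +0.0920, 0)
  M1 = (+0.0920, +0.0920, 0)
  M2 = (+0.0920, -0.0920, 0)
  M3 = (-0.0920, -0.0920, 0)
Detected image corners:
  c0 = (246.818484, 288.576026) px
  c1 = (360.821922, 259.877674) px
  c2 = (327.429739, 128.736974) px
  c3 = (216.919042, 166.677588) px
Planar DLT: solve 8×8 A·h = b for H (H[2,2]=1):
  H  [+491.67121 +156.30035 +285.79734]
  H  [-267.92059 +675.42778 +211.28728]
  H  [-0.41103 -0.05323 +1.00000]
B = K⁻¹H; ‖b₁‖=0.843625, ‖b₂‖=0.843625; λ = 2/(‖b₁‖+‖b₂‖) = 1.185360, sign → tz>0 ⇒ λ=+1.185360
r₁ = λ·B[:,0] = (+0.84136,-0.23395,-0.48722); r₂ = λ·B[:,1] = (+0.23329,+0.97036,-0.06309)
r₃ = r₁×r₂ = (+0.48754,-0.06058,+0.87100); SVD([r₁ r₂ r₃]) → R = UVᵀ:
  R  [+0.84136 +0.23329 +0.48754]
  R  [-0.23395 +0.97036 -0.06058]
  R  [-0.48722 -0.06309 +0.87100]
t = (-0.05772, -0.05159, +1.18536) m
tr R = 2.682717; θ = arccos((tr R − 1)/2) = 0.571004 rad = 32.716°
axis k = ((R−Rᵀ)₃₂, (R−Rᵀ)₁₃, (R−Rᵀ)₂₁) / (2 sinθ) = (-0.002324, +0.901751, -0.432249)
rvec = θ·k = (-0.001327, +0.514904, -0.246816)

rvec=(-0.0013, 0.5149, -0.2468) tvec=(-0.0577, -0.0516, 1.1854)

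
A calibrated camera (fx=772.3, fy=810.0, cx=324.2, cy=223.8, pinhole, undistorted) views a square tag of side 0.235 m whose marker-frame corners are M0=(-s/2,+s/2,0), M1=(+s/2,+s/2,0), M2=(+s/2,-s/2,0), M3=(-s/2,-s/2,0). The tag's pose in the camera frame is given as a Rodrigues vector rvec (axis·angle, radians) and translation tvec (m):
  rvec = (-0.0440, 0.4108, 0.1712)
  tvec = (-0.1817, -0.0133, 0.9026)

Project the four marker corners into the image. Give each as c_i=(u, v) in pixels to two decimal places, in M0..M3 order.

c0=(73.28, 295.50) c1=(237.31, 338.30) c2=(274.47, 119.21) c3=(107.08, 98.21)

Intrinsics K: fx=772.3, fy=810.0, cx=324.2, cy=223.8
Marker side s = 0.235 m; corners in marker frame (Z=0):
  M0 = (-0.1175, +0.1175, 0)
  M1 = (+0.1175, +0.1175, 0)
  M2 = (+0.1175, -0.1175, 0)
  M3 = (-0.1175, -0.1175, 0)
rvec = (-0.0440, 0.4108, 0.1712), |rvec| = θ = 0.44722 rad = 25.624°
Rodrigues: sinθ=0.43246, 1−cosθ=0.09835; R = I + sinθ·[k]× + (1−cosθ)·[k]×²:
    [+0.90261 -0.17444 +0.39354]
    [+0.15666 +0.98464 +0.07713]
    [-0.40095 -0.00797 +0.91607]
t = (-0.1817, -0.0133, 0.9026) m
M0: Pc = R·M0+t = (-0.30825, +0.08399, +0.94878); u = 772.3·(-0.30825)/0.94878 + 324.2 = 73.2833, v = 810.0·(+0.08399)/0.94878 + 223.8 = 295.5023
M1: Pc = R·M1+t = (-0.09614, +0.12080, +0.85455); u = 772.3·(-0.09614)/0.85455 + 324.2 = 237.3135, v = 810.0·(+0.12080)/0.85455 + 223.8 = 338.3044
M2: Pc = R·M2+t = (-0.05515, -0.11059, +0.85642); u = 772.3·(-0.05515)/0.85642 + 324.2 = 274.4697, v = 810.0·(-0.11059)/0.85642 + 223.8 = 119.2077
M3: Pc = R·M3+t = (-0.26726, -0.14740, +0.95065); u = 772.3·(-0.26726)/0.95065 + 324.2 = 107.0798, v = 810.0·(-0.14740)/0.95065 + 223.8 = 98.2055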